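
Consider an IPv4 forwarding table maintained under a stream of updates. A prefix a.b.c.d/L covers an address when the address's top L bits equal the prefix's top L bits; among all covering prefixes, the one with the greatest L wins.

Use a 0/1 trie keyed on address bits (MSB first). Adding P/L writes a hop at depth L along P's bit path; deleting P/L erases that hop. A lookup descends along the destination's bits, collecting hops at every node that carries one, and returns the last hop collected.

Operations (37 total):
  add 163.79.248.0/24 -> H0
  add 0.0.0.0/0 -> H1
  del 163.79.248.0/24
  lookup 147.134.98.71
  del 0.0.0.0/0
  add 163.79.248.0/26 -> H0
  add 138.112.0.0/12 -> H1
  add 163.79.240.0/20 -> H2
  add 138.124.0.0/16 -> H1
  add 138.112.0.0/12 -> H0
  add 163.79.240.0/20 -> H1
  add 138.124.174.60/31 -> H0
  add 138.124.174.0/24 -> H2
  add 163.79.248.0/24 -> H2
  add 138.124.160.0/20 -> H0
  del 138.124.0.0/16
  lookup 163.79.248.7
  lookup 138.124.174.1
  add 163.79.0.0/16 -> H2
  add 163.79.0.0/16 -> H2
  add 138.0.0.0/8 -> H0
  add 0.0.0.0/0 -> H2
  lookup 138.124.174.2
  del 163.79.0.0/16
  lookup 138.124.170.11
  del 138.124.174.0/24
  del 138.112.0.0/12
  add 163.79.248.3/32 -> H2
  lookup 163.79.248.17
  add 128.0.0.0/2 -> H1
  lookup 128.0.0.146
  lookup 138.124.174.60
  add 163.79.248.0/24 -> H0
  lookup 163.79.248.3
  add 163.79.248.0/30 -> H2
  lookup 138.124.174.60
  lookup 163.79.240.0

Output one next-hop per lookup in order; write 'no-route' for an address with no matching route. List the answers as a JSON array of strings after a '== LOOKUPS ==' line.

Apply in order:
  + 163.79.248.0/24 (H0) depth=24
  + 0.0.0.0/0 (H1) depth=0
  - 163.79.248.0/24 clear@24
  ? 147.134.98.71  path d0:H1→d1:-→d2:-  best=H1
  - 0.0.0.0/0 clear@0
  + 163.79.248.0/26 (H0) depth=26
  + 138.112.0.0/12 (H1) depth=12
  + 163.79.240.0/20 (H2) depth=20
  + 138.124.0.0/16 (H1) depth=16
  + 138.112.0.0/12 (H0) depth=12
  + 163.79.240.0/20 (H1) depth=20
  + 138.124.174.60/31 (H0) depth=31
  + 138.124.174.0/24 (H2) depth=24
  + 163.79.248.0/24 (H2) depth=24
  + 138.124.160.0/20 (H0) depth=20
  - 138.124.0.0/16 clear@16
  ? 163.79.248.7  path d0:-→d1:-→d2:-→d3:-→d4:-→d5:-→d6:-→d7:-→d8:-→d9:-→d10:-→d11:-→d12:-→d13:-→d14:-→d15:-→d16:-→d17:-→d18:-→d19:-→d20:H1→d21:-→d22:-→d23:-→d24:H2→d25:-→d26:H0  best=H0
  ? 138.124.174.1  path d0:-→d1:-→d2:-→d3:-→d4:-→d5:-→d6:-→d7:-→d8:-→d9:-→d10:-→d11:-→d12:H0→d13:-→d14:-→d15:-→d16:-→d17:-→d18:-→d19:-→d20:H0→d21:-→d22:-→d23:-→d24:H2→d25:-→d26:-  best=H2
  + 163.79.0.0/16 (H2) depth=16
  + 163.79.0.0/16 (H2) depth=16
  + 138.0.0.0/8 (H0) depth=8
  + 0.0.0.0/0 (H2) depth=0
  ? 138.124.174.2  path d0:H2→d1:-→d2:-→d3:-→d4:-→d5:-→d6:-→d7:-→d8:H0→d9:-→d10:-→d11:-→d12:H0→d13:-→d14:-→d15:-→d16:-→d17:-→d18:-→d19:-→d20:H0→d21:-→d22:-→d23:-→d24:H2→d25:-→d26:-  best=H2
  - 163.79.0.0/16 clear@16
  ? 138.124.170.11  path d0:H2→d1:-→d2:-→d3:-→d4:-→d5:-→d6:-→d7:-→d8:H0→d9:-→d10:-→d11:-→d12:H0→d13:-→d14:-→d15:-→d16:-→d17:-→d18:-→d19:-→d20:H0→d21:-  best=H0
  - 138.124.174.0/24 clear@24
  - 138.112.0.0/12 clear@12
  + 163.79.248.3/32 (H2) depth=32
  ? 163.79.248.17  path d0:H2→d1:-→d2:-→d3:-→d4:-→d5:-→d6:-→d7:-→d8:-→d9:-→d10:-→d11:-→d12:-→d13:-→d14:-→d15:-→d16:-→d17:-→d18:-→d19:-→d20:H1→d21:-→d22:-→d23:-→d24:H2→d25:-→d26:H0→d27:-  best=H0
  + 128.0.0.0/2 (H1) depth=2
  ? 128.0.0.146  path d0:H2→d1:-→d2:H1→d3:-→d4:-  best=H1
  ? 138.124.174.60  path d0:H2→d1:-→d2:H1→d3:-→d4:-→d5:-→d6:-→d7:-→d8:H0→d9:-→d10:-→d11:-→d12:-→d13:-→d14:-→d15:-→d16:-→d17:-→d18:-→d19:-→d20:H0→d21:-→d22:-→d23:-→d24:-→d25:-→d26:-→d27:-→d28:-→d29:-→d30:-→d31:H0  best=H0
  + 163.79.248.0/24 (H0) depth=24
  ? 163.79.248.3  path d0:H2→d1:-→d2:H1→d3:-→d4:-→d5:-→d6:-→d7:-→d8:-→d9:-→d10:-→d11:-→d12:-→d13:-→d14:-→d15:-→d16:-→d17:-→d18:-→d19:-→d20:H1→d21:-→d22:-→d23:-→d24:H0→d25:-→d26:H0→d27:-→d28:-→d29:-→d30:-→d31:-→d32:H2  best=H2
  + 163.79.248.0/30 (H2) depth=30
  ? 138.124.174.60  path d0:H2→d1:-→d2:H1→d3:-→d4:-→d5:-→d6:-→d7:-→d8:H0→d9:-→d10:-→d11:-→d12:-→d13:-→d14:-→d15:-→d16:-→d17:-→d18:-→d19:-→d20:H0→d21:-→d22:-→d23:-→d24:-→d25:-→d26:-→d27:-→d28:-→d29:-→d30:-→d31:H0  best=H0
  ? 163.79.240.0  path d0:H2→d1:-→d2:H1→d3:-→d4:-→d5:-→d6:-→d7:-→d8:-→d9:-→d10:-→d11:-→d12:-→d13:-→d14:-→d15:-→d16:-→d17:-→d18:-→d19:-→d20:H1  best=H1

== LOOKUPS ==
["H1","H0","H2","H2","H0","H0","H1","H0","H2","H0","H1"]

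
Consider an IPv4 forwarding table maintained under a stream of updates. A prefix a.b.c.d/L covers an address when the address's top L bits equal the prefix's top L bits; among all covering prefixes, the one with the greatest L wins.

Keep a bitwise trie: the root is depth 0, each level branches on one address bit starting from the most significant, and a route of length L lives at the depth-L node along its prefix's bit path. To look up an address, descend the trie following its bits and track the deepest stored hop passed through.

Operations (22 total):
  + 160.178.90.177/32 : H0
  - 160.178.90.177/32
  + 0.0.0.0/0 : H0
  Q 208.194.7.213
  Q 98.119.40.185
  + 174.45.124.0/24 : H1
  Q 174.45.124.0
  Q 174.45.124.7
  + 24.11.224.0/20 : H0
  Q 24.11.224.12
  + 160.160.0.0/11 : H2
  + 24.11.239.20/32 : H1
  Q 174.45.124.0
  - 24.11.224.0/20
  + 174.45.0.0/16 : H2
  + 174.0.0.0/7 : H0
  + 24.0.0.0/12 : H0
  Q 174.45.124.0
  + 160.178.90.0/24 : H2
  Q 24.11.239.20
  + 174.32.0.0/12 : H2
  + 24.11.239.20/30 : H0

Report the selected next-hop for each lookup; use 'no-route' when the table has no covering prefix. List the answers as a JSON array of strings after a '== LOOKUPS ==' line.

Apply in order:
  + 160.178.90.177/32 (H0) depth=32
  del 160.178.90.177/32 (clear depth 32)
  + 0.0.0.0/0 (H0) depth=0
  Q 208.194.7.213: descend 1 ; hops seen [H0] ; pick H0
  Q 98.119.40.185: descend ε ; hops seen [H0] ; pick H0
  + 174.45.124.0/24 (H1) depth=24
  Q 174.45.124.0: descend 101011100010110101111100 ; hops seen [H0,H1] ; pick H1
  Q 174.45.124.7: descend 101011100010110101111100 ; hops seen [H0,H1] ; pick H1
  + 24.11.224.0/20 (H0) depth=20
  Q 24.11.224.12: descend 00011000000010111110 ; hops seen [H0,H0] ; pick H0
  + 160.160.0.0/11 (H2) depth=11
  + 24.11.239.20/32 (H1) depth=32
  Q 174.45.124.0: descend 101011100010110101111100 ; hops seen [H0,H1] ; pick H1
  del 24.11.224.0/20 (clear depth 20)
  + 174.45.0.0/16 (H2) depth=16
  + 174.0.0.0/7 (H0) depth=7
  + 24.0.0.0/12 (H0) depth=12
  Q 174.45.124.0: descend 101011100010110101111100 ; hops seen [H0,H0,H2,H1] ; pick H1
  + 160.178.90.0/24 (H2) depth=24
  Q 24.11.239.20: descend 00011000000010111110111100010100 ; hops seen [H0,H0,H1] ; pick H1
  + 174.32.0.0/12 (H2) depth=12
  + 24.11.239.20/30 (H0) depth=30

== LOOKUPS ==
["H0","H0","H1","H1","H0","H1","H1","H1"]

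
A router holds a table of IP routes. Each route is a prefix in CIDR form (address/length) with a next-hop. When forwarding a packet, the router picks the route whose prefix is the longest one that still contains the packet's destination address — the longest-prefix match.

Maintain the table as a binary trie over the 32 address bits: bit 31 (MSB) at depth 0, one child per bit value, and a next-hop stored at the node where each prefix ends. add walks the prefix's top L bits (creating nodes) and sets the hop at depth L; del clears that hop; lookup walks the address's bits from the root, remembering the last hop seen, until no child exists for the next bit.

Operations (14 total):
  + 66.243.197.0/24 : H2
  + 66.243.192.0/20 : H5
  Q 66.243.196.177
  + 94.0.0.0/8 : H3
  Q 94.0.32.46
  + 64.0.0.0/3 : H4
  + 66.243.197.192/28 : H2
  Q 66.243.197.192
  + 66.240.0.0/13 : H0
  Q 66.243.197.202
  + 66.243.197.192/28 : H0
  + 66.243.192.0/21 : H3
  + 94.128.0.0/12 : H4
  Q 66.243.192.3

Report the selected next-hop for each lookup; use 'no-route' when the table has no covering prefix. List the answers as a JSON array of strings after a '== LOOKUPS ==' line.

Apply in order:
  add 66.243.197.0/24 -> H2 at depth 24
  add 66.243.192.0/20 -> H5 at depth 20
  lookup 66.243.196.177: bits 01000010111100111100010 walk d0:-→d1:-→d2:-→d3:-→d4:-→d5:-→d6:-→d7:-→d8:-→d9:-→d10:-→d11:-→d12:-→d13:-→d14:-→d15:-→d16:-→d17:-→d18:-→d19:-→d20:H5→d21:-→d22:-→d23:- -> H5
  add 94.0.0.0/8 -> H3 at depth 8
  lookup 94.0.32.46: bits 01011110 walk d0:-→d1:-→d2:-→d3:-→d4:-→d5:-→d6:-→d7:-→d8:H3 -> H3
  add 64.0.0.0/3 -> H4 at depth 3
  add 66.243.197.192/28 -> H2 at depth 28
  lookup 66.243.197.192: bits 0100001011110011110001011100 walk d0:-→d1:-→d2:-→d3:H4→d4:-→d5:-→d6:-→d7:-→d8:-→d9:-→d10:-→d11:-→d12:-→d13:-→d14:-→d15:-→d16:-→d17:-→d18:-→d19:-→d20:H5→d21:-→d22:-→d23:-→d24:H2→d25:-→d26:-→d27:-→d28:H2 -> H2
  add 66.240.0.0/13 -> H0 at depth 13
  lookup 66.243.197.202: bits 0100001011110011110001011100 walk d0:-→d1:-→d2:-→d3:H4→d4:-→d5:-→d6:-→d7:-→d8:-→d9:-→d10:-→d11:-→d12:-→d13:H0→d14:-→d15:-→d16:-→d17:-→d18:-→d19:-→d20:H5→d21:-→d22:-→d23:-→d24:H2→d25:-→d26:-→d27:-→d28:H2 -> H2
  add 66.243.197.192/28 -> H0 at depth 28
  add 66.243.192.0/21 -> H3 at depth 21
  add 94.128.0.0/12 -> H4 at depth 12
  lookup 66.243.192.3: bits 010000101111001111000 walk d0:-→d1:-→d2:-→d3:H4→d4:-→d5:-→d6:-→d7:-→d8:-→d9:-→d10:-→d11:-→d12:-→d13:H0→d14:-→d15:-→d16:-→d17:-→d18:-→d19:-→d20:H5→d21:H3 -> H3

== LOOKUPS ==
["H5","H3","H2","H2","H3"]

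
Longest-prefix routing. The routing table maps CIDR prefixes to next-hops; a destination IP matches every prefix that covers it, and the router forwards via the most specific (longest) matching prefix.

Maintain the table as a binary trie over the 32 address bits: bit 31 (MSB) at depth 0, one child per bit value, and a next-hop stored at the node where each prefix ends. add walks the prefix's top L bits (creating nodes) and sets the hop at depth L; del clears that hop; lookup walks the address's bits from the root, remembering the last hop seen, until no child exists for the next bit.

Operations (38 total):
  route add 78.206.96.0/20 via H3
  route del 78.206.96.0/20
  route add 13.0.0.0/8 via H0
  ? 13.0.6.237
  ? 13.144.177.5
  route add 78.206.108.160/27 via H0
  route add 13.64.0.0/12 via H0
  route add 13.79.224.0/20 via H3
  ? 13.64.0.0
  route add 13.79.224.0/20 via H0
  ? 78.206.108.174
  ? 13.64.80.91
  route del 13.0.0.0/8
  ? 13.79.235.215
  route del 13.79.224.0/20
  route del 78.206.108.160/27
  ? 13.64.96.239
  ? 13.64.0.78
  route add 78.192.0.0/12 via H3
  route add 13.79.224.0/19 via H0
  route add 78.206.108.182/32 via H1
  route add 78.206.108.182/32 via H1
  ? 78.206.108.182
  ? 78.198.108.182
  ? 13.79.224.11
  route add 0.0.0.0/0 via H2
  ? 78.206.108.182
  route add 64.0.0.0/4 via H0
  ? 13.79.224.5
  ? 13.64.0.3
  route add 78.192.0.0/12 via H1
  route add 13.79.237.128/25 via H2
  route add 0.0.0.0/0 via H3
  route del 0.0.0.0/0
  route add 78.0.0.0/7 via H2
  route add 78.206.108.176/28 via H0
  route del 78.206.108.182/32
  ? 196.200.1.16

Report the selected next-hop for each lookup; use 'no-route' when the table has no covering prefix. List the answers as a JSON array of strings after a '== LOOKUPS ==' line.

Process each operation:
  + 78.206.96.0/20 (H3) depth=20
  del 78.206.96.0/20 (clear depth 20)
  + 13.0.0.0/8 (H0) depth=8
  lookup 13.0.6.237: bits 00001101 walk d0:-→d1:-→d2:-→d3:-→d4:-→d5:-→d6:-→d7:-→d8:H0 -> H0
  lookup 13.144.177.5: bits 00001101 walk d0:-→d1:-→d2:-→d3:-→d4:-→d5:-→d6:-→d7:-→d8:H0 -> H0
  + 78.206.108.160/27 (H0) depth=27
  + 13.64.0.0/12 (H0) depth=12
  + 13.79.224.0/20 (H3) depth=20
  lookup 13.64.0.0: bits 000011010100 walk d0:-→d1:-→d2:-→d3:-→d4:-→d5:-→d6:-→d7:-→d8:H0→d9:-→d10:-→d11:-→d12:H0 -> H0
  + 13.79.224.0/20 (H0) depth=20
  lookup 78.206.108.174: bits 010011101100111001101100101 walk d0:-→d1:-→d2:-→d3:-→d4:-→d5:-→d6:-→d7:-→d8:-→d9:-→d10:-→d11:-→d12:-→d13:-→d14:-→d15:-→d16:-→d17:-→d18:-→d19:-→d20:-→d21:-→d22:-→d23:-→d24:-→d25:-→d26:-→d27:H0 -> H0
  lookup 13.64.80.91: bits 000011010100 walk d0:-→d1:-→d2:-→d3:-→d4:-→d5:-→d6:-→d7:-→d8:H0→d9:-→d10:-→d11:-→d12:H0 -> H0
  del 13.0.0.0/8 (clear depth 8)
  lookup 13.79.235.215: bits 00001101010011111110 walk d0:-→d1:-→d2:-→d3:-→d4:-→d5:-→d6:-→d7:-→d8:-→d9:-→d10:-→d11:-→d12:H0→d13:-→d14:-→d15:-→d16:-→d17:-→d18:-→d19:-→d20:H0 -> H0
  del 13.79.224.0/20 (clear depth 20)
  del 78.206.108.160/27 (clear depth 27)
  lookup 13.64.96.239: bits 000011010100 walk d0:-→d1:-→d2:-→d3:-→d4:-→d5:-→d6:-→d7:-→d8:-→d9:-→d10:-→d11:-→d12:H0 -> H0
  lookup 13.64.0.78: bits 000011010100 walk d0:-→d1:-→d2:-→d3:-→d4:-→d5:-→d6:-→d7:-→d8:-→d9:-→d10:-→d11:-→d12:H0 -> H0
  + 78.192.0.0/12 (H3) depth=12
  + 13.79.224.0/19 (H0) depth=19
  + 78.206.108.182/32 (H1) depth=32
  + 78.206.108.182/32 (H1) depth=32
  lookup 78.206.108.182: bits 01001110110011100110110010110110 walk d0:-→d1:-→d2:-→d3:-→d4:-→d5:-→d6:-→d7:-→d8:-→d9:-→d10:-→d11:-→d12:H3→d13:-→d14:-→d15:-→d16:-→d17:-→d18:-→d19:-→d20:-→d21:-→d22:-→d23:-→d24:-→d25:-→d26:-→d27:-→d28:-→d29:-→d30:-→d31:-→d32:H1 -> H1
  lookup 78.198.108.182: bits 010011101100 walk d0:-→d1:-→d2:-→d3:-→d4:-→d5:-→d6:-→d7:-→d8:-→d9:-→d10:-→d11:-→d12:H3 -> H3
  lookup 13.79.224.11: bits 00001101010011111110 walk d0:-→d1:-→d2:-→d3:-→d4:-→d5:-→d6:-→d7:-→d8:-→d9:-→d10:-→d11:-→d12:H0→d13:-→d14:-→d15:-→d16:-→d17:-→d18:-→d19:H0→d20:- -> H0
  + 0.0.0.0/0 (H2) depth=0
  lookup 78.206.108.182: bits 01001110110011100110110010110110 walk d0:H2→d1:-→d2:-→d3:-→d4:-→d5:-→d6:-→d7:-→d8:-→d9:-→d10:-→d11:-→d12:H3→d13:-→d14:-→d15:-→d16:-→d17:-→d18:-→d19:-→d20:-→d21:-→d22:-→d23:-→d24:-→d25:-→d26:-→d27:-→d28:-→d29:-→d30:-→d31:-→d32:H1 -> H1
  + 64.0.0.0/4 (H0) depth=4
  lookup 13.79.224.5: bits 00001101010011111110 walk d0:H2→d1:-→d2:-→d3:-→d4:-→d5:-→d6:-→d7:-→d8:-→d9:-→d10:-→d11:-→d12:H0→d13:-→d14:-→d15:-→d16:-→d17:-→d18:-→d19:H0→d20:- -> H0
  lookup 13.64.0.3: bits 000011010100 walk d0:H2→d1:-→d2:-→d3:-→d4:-→d5:-→d6:-→d7:-→d8:-→d9:-→d10:-→d11:-→d12:H0 -> H0
  + 78.192.0.0/12 (H1) depth=12
  + 13.79.237.128/25 (H2) depth=25
  + 0.0.0.0/0 (H3) depth=0
  del 0.0.0.0/0 (clear depth 0)
  + 78.0.0.0/7 (H2) depth=7
  + 78.206.108.176/28 (H0) depth=28
  del 78.206.108.182/32 (clear depth 32)
  lookup 196.200.1.16: bits ε walk d0:- -> no-route

== LOOKUPS ==
["H0","H0","H0","H0","H0","H0","H0","H0","H1","H3","H0","H1","H0","H0","no-route"]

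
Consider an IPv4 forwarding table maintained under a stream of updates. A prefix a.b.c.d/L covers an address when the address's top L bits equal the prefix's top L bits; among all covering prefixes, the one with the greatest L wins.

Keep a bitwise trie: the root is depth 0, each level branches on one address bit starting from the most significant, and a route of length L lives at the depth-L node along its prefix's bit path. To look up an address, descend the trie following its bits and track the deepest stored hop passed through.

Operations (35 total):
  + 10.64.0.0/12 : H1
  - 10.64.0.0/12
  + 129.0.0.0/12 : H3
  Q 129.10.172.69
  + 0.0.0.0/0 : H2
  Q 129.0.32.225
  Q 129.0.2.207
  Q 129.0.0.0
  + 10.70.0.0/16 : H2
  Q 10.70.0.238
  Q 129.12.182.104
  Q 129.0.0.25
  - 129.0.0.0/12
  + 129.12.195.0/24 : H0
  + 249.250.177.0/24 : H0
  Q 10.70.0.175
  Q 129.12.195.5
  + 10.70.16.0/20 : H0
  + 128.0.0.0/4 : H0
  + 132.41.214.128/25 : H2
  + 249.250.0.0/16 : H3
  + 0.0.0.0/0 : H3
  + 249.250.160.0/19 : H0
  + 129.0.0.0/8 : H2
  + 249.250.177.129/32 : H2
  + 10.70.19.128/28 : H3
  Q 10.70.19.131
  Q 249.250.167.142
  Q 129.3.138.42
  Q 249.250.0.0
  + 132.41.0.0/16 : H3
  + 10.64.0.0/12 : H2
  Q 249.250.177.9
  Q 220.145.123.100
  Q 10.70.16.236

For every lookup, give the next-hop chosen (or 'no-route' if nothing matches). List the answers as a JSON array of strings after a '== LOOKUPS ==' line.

Process each operation:
  add 10.64.0.0/12 -> H1 at depth 12
  del 10.64.0.0/12 (clear depth 12)
  add 129.0.0.0/12 -> H3 at depth 12
  lookup 129.10.172.69: bits 100000010000 walk d0:-→d1:-→d2:-→d3:-→d4:-→d5:-→d6:-→d7:-→d8:-→d9:-→d10:-→d11:-→d12:H3 -> H3
  add 0.0.0.0/0 -> H2 at depth 0
  lookup 129.0.32.225: bits 100000010000 walk d0:H2→d1:-→d2:-→d3:-→d4:-→d5:-→d6:-→d7:-→d8:-→d9:-→d10:-→d11:-→d12:H3 -> H3
  lookup 129.0.2.207: bits 100000010000 walk d0:H2→d1:-→d2:-→d3:-→d4:-→d5:-→d6:-→d7:-→d8:-→d9:-→d10:-→d11:-→d12:H3 -> H3
  lookup 129.0.0.0: bits 100000010000 walk d0:H2→d1:-→d2:-→d3:-→d4:-→d5:-→d6:-→d7:-→d8:-→d9:-→d10:-→d11:-→d12:H3 -> H3
  add 10.70.0.0/16 -> H2 at depth 16
  lookup 10.70.0.238: bits 0000101001000110 walk d0:H2→d1:-→d2:-→d3:-→d4:-→d5:-→d6:-→d7:-→d8:-→d9:-→d10:-→d11:-→d12:-→d13:-→d14:-→d15:-→d16:H2 -> H2
  lookup 129.12.182.104: bits 100000010000 walk d0:H2→d1:-→d2:-→d3:-→d4:-→d5:-→d6:-→d7:-→d8:-→d9:-→d10:-→d11:-→d12:H3 -> H3
  lookup 129.0.0.25: bits 100000010000 walk d0:H2→d1:-→d2:-→d3:-→d4:-→d5:-→d6:-→d7:-→d8:-→d9:-→d10:-→d11:-→d12:H3 -> H3
  del 129.0.0.0/12 (clear depth 12)
  add 129.12.195.0/24 -> H0 at depth 24
  add 249.250.177.0/24 -> H0 at depth 24
  lookup 10.70.0.175: bits 0000101001000110 walk d0:H2→d1:-→d2:-→d3:-→d4:-→d5:-→d6:-→d7:-→d8:-→d9:-→d10:-→d11:-→d12:-→d13:-→d14:-→d15:-→d16:H2 -> H2
  lookup 129.12.195.5: bits 100000010000110011000011 walk d0:H2→d1:-→d2:-→d3:-→d4:-→d5:-→d6:-→d7:-→d8:-→d9:-→d10:-→d11:-→d12:-→d13:-→d14:-→d15:-→d16:-→d17:-→d18:-→d19:-→d20:-→d21:-→d22:-→d23:-→d24:H0 -> H0
  add 10.70.16.0/20 -> H0 at depth 20
  add 128.0.0.0/4 -> H0 at depth 4
  add 132.41.214.128/25 -> H2 at depth 25
  add 249.250.0.0/16 -> H3 at depth 16
  add 0.0.0.0/0 -> H3 at depth 0
  add 249.250.160.0/19 -> H0 at depth 19
  add 129.0.0.0/8 -> H2 at depth 8
  add 249.250.177.129/32 -> H2 at depth 32
  add 10.70.19.128/28 -> H3 at depth 28
  lookup 10.70.19.131: bits 0000101001000110000100111000 walk d0:H3→d1:-→d2:-→d3:-→d4:-→d5:-→d6:-→d7:-→d8:-→d9:-→d10:-→d11:-→d12:-→d13:-→d14:-→d15:-→d16:H2→d17:-→d18:-→d19:-→d20:H0→d21:-→d22:-→d23:-→d24:-→d25:-→d26:-→d27:-→d28:H3 -> H3
  lookup 249.250.167.142: bits 1111100111111010101 walk d0:H3→d1:-→d2:-→d3:-→d4:-→d5:-→d6:-→d7:-→d8:-→d9:-→d10:-→d11:-→d12:-→d13:-→d14:-→d15:-→d16:H3→d17:-→d18:-→d19:H0 -> H0
  lookup 129.3.138.42: bits 100000010000 walk d0:H3→d1:-→d2:-→d3:-→d4:H0→d5:-→d6:-→d7:-→d8:H2→d9:-→d10:-→d11:-→d12:- -> H2
  lookup 249.250.0.0: bits 1111100111111010 walk d0:H3→d1:-→d2:-→d3:-→d4:-→d5:-→d6:-→d7:-→d8:-→d9:-→d10:-→d11:-→d12:-→d13:-→d14:-→d15:-→d16:H3 -> H3
  add 132.41.0.0/16 -> H3 at depth 16
  add 10.64.0.0/12 -> H2 at depth 12
  lookup 249.250.177.9: bits 111110011111101010110001 walk d0:H3→d1:-→d2:-→d3:-→d4:-→d5:-→d6:-→d7:-→d8:-→d9:-→d10:-→d11:-→d12:-→d13:-→d14:-→d15:-→d16:H3→d17:-→d18:-→d19:H0→d20:-→d21:-→d22:-→d23:-→d24:H0 -> H0
  lookup 220.145.123.100: bits 11 walk d0:H3→d1:-→d2:- -> H3
  lookup 10.70.16.236: bits 0000101001000110000100 walk d0:H3→d1:-→d2:-→d3:-→d4:-→d5:-→d6:-→d7:-→d8:-→d9:-→d10:-→d11:-→d12:H2→d13:-→d14:-→d15:-→d16:H2→d17:-→d18:-→d19:-→d20:H0→d21:-→d22:- -> H0

== LOOKUPS ==
["H3","H3","H3","H3","H2","H3","H3","H2","H0","H3","H0","H2","H3","H0","H3","H0"]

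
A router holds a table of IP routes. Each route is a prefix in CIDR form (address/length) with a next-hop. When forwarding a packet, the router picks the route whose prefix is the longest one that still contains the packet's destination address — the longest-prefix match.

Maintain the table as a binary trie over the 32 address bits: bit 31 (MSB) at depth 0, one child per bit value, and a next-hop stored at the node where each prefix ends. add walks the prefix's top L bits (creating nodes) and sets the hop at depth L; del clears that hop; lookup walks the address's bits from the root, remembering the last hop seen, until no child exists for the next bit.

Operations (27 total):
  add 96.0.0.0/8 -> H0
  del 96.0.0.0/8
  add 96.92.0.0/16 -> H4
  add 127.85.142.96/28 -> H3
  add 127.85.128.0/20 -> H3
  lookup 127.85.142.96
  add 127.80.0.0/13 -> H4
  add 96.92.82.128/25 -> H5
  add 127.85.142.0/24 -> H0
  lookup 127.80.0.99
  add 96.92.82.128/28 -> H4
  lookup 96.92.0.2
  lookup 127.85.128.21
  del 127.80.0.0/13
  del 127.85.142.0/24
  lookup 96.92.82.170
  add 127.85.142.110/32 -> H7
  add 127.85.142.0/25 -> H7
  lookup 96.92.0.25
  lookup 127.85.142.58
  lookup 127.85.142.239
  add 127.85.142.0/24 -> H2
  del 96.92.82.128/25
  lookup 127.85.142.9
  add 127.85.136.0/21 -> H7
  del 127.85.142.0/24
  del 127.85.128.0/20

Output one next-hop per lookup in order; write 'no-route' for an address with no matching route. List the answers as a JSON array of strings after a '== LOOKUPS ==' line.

Process each operation:
  + 96.0.0.0/8 (H0) depth=8
  - 96.0.0.0/8 clear@8
  + 96.92.0.0/16 (H4) depth=16
  + 127.85.142.96/28 (H3) depth=28
  + 127.85.128.0/20 (H3) depth=20
  ? 127.85.142.96  path d0:-→d1:-→d2:-→d3:-→d4:-→d5:-→d6:-→d7:-→d8:-→d9:-→d10:-→d11:-→d12:-→d13:-→d14:-→d15:-→d16:-→d17:-→d18:-→d19:-→d20:H3→d21:-→d22:-→d23:-→d24:-→d25:-→d26:-→d27:-→d28:H3  best=H3
  + 127.80.0.0/13 (H4) depth=13
  + 96.92.82.128/25 (H5) depth=25
  + 127.85.142.0/24 (H0) depth=24
  ? 127.80.0.99  path d0:-→d1:-→d2:-→d3:-→d4:-→d5:-→d6:-→d7:-→d8:-→d9:-→d10:-→d11:-→d12:-→d13:H4  best=H4
  + 96.92.82.128/28 (H4) depth=28
  ? 96.92.0.2  path d0:-→d1:-→d2:-→d3:-→d4:-→d5:-→d6:-→d7:-→d8:-→d9:-→d10:-→d11:-→d12:-→d13:-→d14:-→d15:-→d16:H4→d17:-  best=H4
  ? 127.85.128.21  path d0:-→d1:-→d2:-→d3:-→d4:-→d5:-→d6:-→d7:-→d8:-→d9:-→d10:-→d11:-→d12:-→d13:H4→d14:-→d15:-→d16:-→d17:-→d18:-→d19:-→d20:H3  best=H3
  - 127.80.0.0/13 clear@13
  - 127.85.142.0/24 clear@24
  ? 96.92.82.170  path d0:-→d1:-→d2:-→d3:-→d4:-→d5:-→d6:-→d7:-→d8:-→d9:-→d10:-→d11:-→d12:-→d13:-→d14:-→d15:-→d16:H4→d17:-→d18:-→d19:-→d20:-→d21:-→d22:-→d23:-→d24:-→d25:H5→d26:-  best=H5
  + 127.85.142.110/32 (H7) depth=32
  + 127.85.142.0/25 (H7) depth=25
  ? 96.92.0.25  path d0:-→d1:-→d2:-→d3:-→d4:-→d5:-→d6:-→d7:-→d8:-→d9:-→d10:-→d11:-→d12:-→d13:-→d14:-→d15:-→d16:H4→d17:-  best=H4
  ? 127.85.142.58  path d0:-→d1:-→d2:-→d3:-→d4:-→d5:-→d6:-→d7:-→d8:-→d9:-→d10:-→d11:-→d12:-→d13:-→d14:-→d15:-→d16:-→d17:-→d18:-→d19:-→d20:H3→d21:-→d22:-→d23:-→d24:-→d25:H7  best=H7
  ? 127.85.142.239  path d0:-→d1:-→d2:-→d3:-→d4:-→d5:-→d6:-→d7:-→d8:-→d9:-→d10:-→d11:-→d12:-→d13:-→d14:-→d15:-→d16:-→d17:-→d18:-→d19:-→d20:H3→d21:-→d22:-→d23:-→d24:-  best=H3
  + 127.85.142.0/24 (H2) depth=24
  - 96.92.82.128/25 clear@25
  ? 127.85.142.9  path d0:-→d1:-→d2:-→d3:-→d4:-→d5:-→d6:-→d7:-→d8:-→d9:-→d10:-→d11:-→d12:-→d13:-→d14:-→d15:-→d16:-→d17:-→d18:-→d19:-→d20:H3→d21:-→d22:-→d23:-→d24:H2→d25:H7  best=H7
  + 127.85.136.0/21 (H7) depth=21
  - 127.85.142.0/24 clear@24
  - 127.85.128.0/20 clear@20

== LOOKUPS ==
["H3","H4","H4","H3","H5","H4","H7","H3","H7"]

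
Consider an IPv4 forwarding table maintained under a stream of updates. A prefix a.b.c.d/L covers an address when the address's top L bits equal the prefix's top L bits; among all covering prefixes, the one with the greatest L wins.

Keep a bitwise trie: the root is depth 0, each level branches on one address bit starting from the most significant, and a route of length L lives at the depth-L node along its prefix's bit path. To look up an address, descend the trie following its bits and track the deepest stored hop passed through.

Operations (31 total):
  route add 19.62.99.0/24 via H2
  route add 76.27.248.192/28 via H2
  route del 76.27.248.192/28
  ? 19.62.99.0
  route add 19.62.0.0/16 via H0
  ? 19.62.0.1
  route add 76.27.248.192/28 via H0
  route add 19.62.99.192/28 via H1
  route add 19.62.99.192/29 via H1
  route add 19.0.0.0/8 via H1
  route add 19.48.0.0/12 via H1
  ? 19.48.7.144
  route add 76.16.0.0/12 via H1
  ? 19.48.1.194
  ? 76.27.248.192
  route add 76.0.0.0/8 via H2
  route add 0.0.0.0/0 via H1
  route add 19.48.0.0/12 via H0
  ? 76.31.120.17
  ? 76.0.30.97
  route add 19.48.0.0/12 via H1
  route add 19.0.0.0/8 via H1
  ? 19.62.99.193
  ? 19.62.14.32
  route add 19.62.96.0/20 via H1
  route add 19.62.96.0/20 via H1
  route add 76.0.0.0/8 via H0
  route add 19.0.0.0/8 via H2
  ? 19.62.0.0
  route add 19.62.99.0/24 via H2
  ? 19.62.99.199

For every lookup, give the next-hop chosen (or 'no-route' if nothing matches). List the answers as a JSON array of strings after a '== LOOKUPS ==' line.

Trace:
  add 19.62.99.0/24 -> H2 at depth 24
  add 76.27.248.192/28 -> H2 at depth 28
  - 76.27.248.192/28 clear@28
  ? 19.62.99.0  path d0:-→d1:-→d2:-→d3:-→d4:-→d5:-→d6:-→d7:-→d8:-→d9:-→d10:-→d11:-→d12:-→d13:-→d14:-→d15:-→d16:-→d17:-→d18:-→d19:-→d20:-→d21:-→d22:-→d23:-→d24:H2  best=H2
  add 19.62.0.0/16 -> H0 at depth 16
  ? 19.62.0.1  path d0:-→d1:-→d2:-→d3:-→d4:-→d5:-→d6:-→d7:-→d8:-→d9:-→d10:-→d11:-→d12:-→d13:-→d14:-→d15:-→d16:H0→d17:-  best=H0
  add 76.27.248.192/28 -> H0 at depth 28
  add 19.62.99.192/28 -> H1 at depth 28
  add 19.62.99.192/29 -> H1 at depth 29
  add 19.0.0.0/8 -> H1 at depth 8
  add 19.48.0.0/12 -> H1 at depth 12
  ? 19.48.7.144  path d0:-→d1:-→d2:-→d3:-→d4:-→d5:-→d6:-→d7:-→d8:H1→d9:-→d10:-→d11:-→d12:H1  best=H1
  add 76.16.0.0/12 -> H1 at depth 12
  ? 19.48.1.194  path d0:-→d1:-→d2:-→d3:-→d4:-→d5:-→d6:-→d7:-→d8:H1→d9:-→d10:-→d11:-→d12:H1  best=H1
  ? 76.27.248.192  path d0:-→d1:-→d2:-→d3:-→d4:-→d5:-→d6:-→d7:-→d8:-→d9:-→d10:-→d11:-→d12:H1→d13:-→d14:-→d15:-→d16:-→d17:-→d18:-→d19:-→d20:-→d21:-→d22:-→d23:-→d24:-→d25:-→d26:-→d27:-→d28:H0  best=H0
  add 76.0.0.0/8 -> H2 at depth 8
  add 0.0.0.0/0 -> H1 at depth 0
  add 19.48.0.0/12 -> H0 at depth 12
  ? 76.31.120.17  path d0:H1→d1:-→d2:-→d3:-→d4:-→d5:-→d6:-→d7:-→d8:H2→d9:-→d10:-→d11:-→d12:H1→d13:-  best=H1
  ? 76.0.30.97  path d0:H1→d1:-→d2:-→d3:-→d4:-→d5:-→d6:-→d7:-→d8:H2→d9:-→d10:-→d11:-  best=H2
  add 19.48.0.0/12 -> H1 at depth 12
  add 19.0.0.0/8 -> H1 at depth 8
  ? 19.62.99.193  path d0:H1→d1:-→d2:-→d3:-→d4:-→d5:-→d6:-→d7:-→d8:H1→d9:-→d10:-→d11:-→d12:H1→d13:-→d14:-→d15:-→d16:H0→d17:-→d18:-→d19:-→d20:-→d21:-→d22:-→d23:-→d24:H2→d25:-→d26:-→d27:-→d28:H1→d29:H1  best=H1
  ? 19.62.14.32  path d0:H1→d1:-→d2:-→d3:-→d4:-→d5:-→d6:-→d7:-→d8:H1→d9:-→d10:-→d11:-→d12:H1→d13:-→d14:-→d15:-→d16:H0→d17:-  best=H0
  add 19.62.96.0/20 -> H1 at depth 20
  add 19.62.96.0/20 -> H1 at depth 20
  add 76.0.0.0/8 -> H0 at depth 8
  add 19.0.0.0/8 -> H2 at depth 8
  ? 19.62.0.0  path d0:H1→d1:-→d2:-→d3:-→d4:-→d5:-→d6:-→d7:-→d8:H2→d9:-→d10:-→d11:-→d12:H1→d13:-→d14:-→d15:-→d16:H0→d17:-  best=H0
  add 19.62.99.0/24 -> H2 at depth 24
  ? 19.62.99.199  path d0:H1→d1:-→d2:-→d3:-→d4:-→d5:-→d6:-→d7:-→d8:H2→d9:-→d10:-→d11:-→d12:H1→d13:-→d14:-→d15:-→d16:H0→d17:-→d18:-→d19:-→d20:H1→d21:-→d22:-→d23:-→d24:H2→d25:-→d26:-→d27:-→d28:H1→d29:H1  best=H1

== LOOKUPS ==
["H2","H0","H1","H1","H0","H1","H2","H1","H0","H0","H1"]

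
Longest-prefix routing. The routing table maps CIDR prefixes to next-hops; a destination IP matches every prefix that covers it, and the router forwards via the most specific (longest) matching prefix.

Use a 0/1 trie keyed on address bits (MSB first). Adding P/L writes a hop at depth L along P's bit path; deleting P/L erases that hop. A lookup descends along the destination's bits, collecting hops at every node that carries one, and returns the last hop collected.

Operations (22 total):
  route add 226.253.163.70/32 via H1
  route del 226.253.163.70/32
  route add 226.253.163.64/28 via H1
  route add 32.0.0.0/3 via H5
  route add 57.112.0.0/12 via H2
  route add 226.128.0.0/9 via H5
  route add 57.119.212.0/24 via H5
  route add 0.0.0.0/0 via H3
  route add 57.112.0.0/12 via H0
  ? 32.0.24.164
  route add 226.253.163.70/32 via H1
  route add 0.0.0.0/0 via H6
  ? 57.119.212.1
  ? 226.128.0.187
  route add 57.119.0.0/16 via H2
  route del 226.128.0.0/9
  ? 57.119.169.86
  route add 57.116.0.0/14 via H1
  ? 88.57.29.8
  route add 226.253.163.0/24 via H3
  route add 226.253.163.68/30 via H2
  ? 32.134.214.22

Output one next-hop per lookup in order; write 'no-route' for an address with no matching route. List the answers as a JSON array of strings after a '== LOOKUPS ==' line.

Apply in order:
  + 226.253.163.70/32 (H1) depth=32
  del 226.253.163.70/32 (clear depth 32)
  + 226.253.163.64/28 (H1) depth=28
  + 32.0.0.0/3 (H5) depth=3
  + 57.112.0.0/12 (H2) depth=12
  + 226.128.0.0/9 (H5) depth=9
  + 57.119.212.0/24 (H5) depth=24
  + 0.0.0.0/0 (H3) depth=0
  + 57.112.0.0/12 (H0) depth=12
  lookup 32.0.24.164: bits 001 walk d0:H3→d1:-→d2:-→d3:H5 -> H5
  + 226.253.163.70/32 (H1) depth=32
  + 0.0.0.0/0 (H6) depth=0
  lookup 57.119.212.1: bits 001110010111011111010100 walk d0:H6→d1:-→d2:-→d3:H5→d4:-→d5:-→d6:-→d7:-→d8:-→d9:-→d10:-→d11:-→d12:H0→d13:-→d14:-→d15:-→d16:-→d17:-→d18:-→d19:-→d20:-→d21:-→d22:-→d23:-→d24:H5 -> H5
  lookup 226.128.0.187: bits 111000101 walk d0:H6→d1:-→d2:-→d3:-→d4:-→d5:-→d6:-→d7:-→d8:-→d9:H5 -> H5
  + 57.119.0.0/16 (H2) depth=16
  del 226.128.0.0/9 (clear depth 9)
  lookup 57.119.169.86: bits 00111001011101111 walk d0:H6→d1:-→d2:-→d3:H5→d4:-→d5:-→d6:-→d7:-→d8:-→d9:-→d10:-→d11:-→d12:H0→d13:-→d14:-→d15:-→d16:H2→d17:- -> H2
  + 57.116.0.0/14 (H1) depth=14
  lookup 88.57.29.8: bits 0 walk d0:H6→d1:- -> H6
  + 226.253.163.0/24 (H3) depth=24
  + 226.253.163.68/30 (H2) depth=30
  lookup 32.134.214.22: bits 001 walk d0:H6→d1:-→d2:-→d3:H5 -> H5

== LOOKUPS ==
["H5","H5","H5","H2","H6","H5"]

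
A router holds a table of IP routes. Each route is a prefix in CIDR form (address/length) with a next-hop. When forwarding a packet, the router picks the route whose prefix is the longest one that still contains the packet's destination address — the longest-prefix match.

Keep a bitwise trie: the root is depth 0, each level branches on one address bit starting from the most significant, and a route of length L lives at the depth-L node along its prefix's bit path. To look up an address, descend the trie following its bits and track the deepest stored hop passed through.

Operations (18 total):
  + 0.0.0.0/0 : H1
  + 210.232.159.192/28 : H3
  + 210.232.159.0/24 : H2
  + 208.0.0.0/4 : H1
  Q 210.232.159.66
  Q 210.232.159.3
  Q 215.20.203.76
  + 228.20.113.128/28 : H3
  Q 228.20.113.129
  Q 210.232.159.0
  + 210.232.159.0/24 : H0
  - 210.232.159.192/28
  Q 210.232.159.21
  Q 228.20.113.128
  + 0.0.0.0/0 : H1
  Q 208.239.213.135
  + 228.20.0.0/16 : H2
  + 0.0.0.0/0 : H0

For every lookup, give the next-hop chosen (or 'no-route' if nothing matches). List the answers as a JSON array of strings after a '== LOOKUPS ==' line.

Trace:
  + 0.0.0.0/0 (H1) depth=0
  + 210.232.159.192/28 (H3) depth=28
  + 210.232.159.0/24 (H2) depth=24
  + 208.0.0.0/4 (H1) depth=4
  lookup 210.232.159.66: bits 110100101110100010011111 walk d0:H1→d1:-→d2:-→d3:-→d4:H1→d5:-→d6:-→d7:-→d8:-→d9:-→d10:-→d11:-→d12:-→d13:-→d14:-→d15:-→d16:-→d17:-→d18:-→d19:-→d20:-→d21:-→d22:-→d23:-→d24:H2 -> H2
  lookup 210.232.159.3: bits 110100101110100010011111 walk d0:H1→d1:-→d2:-→d3:-→d4:H1→d5:-→d6:-→d7:-→d8:-→d9:-→d10:-→d11:-→d12:-→d13:-→d14:-→d15:-→d16:-→d17:-→d18:-→d19:-→d20:-→d21:-→d22:-→d23:-→d24:H2 -> H2
  lookup 215.20.203.76: bits 11010 walk d0:H1→d1:-→d2:-→d3:-→d4:H1→d5:- -> H1
  + 228.20.113.128/28 (H3) depth=28
  lookup 228.20.113.129: bits 1110010000010100011100011000 walk d0:H1→d1:-→d2:-→d3:-→d4:-→d5:-→d6:-→d7:-→d8:-→d9:-→d10:-→d11:-→d12:-→d13:-→d14:-→d15:-→d16:-→d17:-→d18:-→d19:-→d20:-→d21:-→d22:-→d23:-→d24:-→d25:-→d26:-→d27:-→d28:H3 -> H3
  lookup 210.232.159.0: bits 110100101110100010011111 walk d0:H1→d1:-→d2:-→d3:-→d4:H1→d5:-→d6:-→d7:-→d8:-→d9:-→d10:-→d11:-→d12:-→d13:-→d14:-→d15:-→d16:-→d17:-→d18:-→d19:-→d20:-→d21:-→d22:-→d23:-→d24:H2 -> H2
  + 210.232.159.0/24 (H0) depth=24
  - 210.232.159.192/28 clear@28
  lookup 210.232.159.21: bits 110100101110100010011111 walk d0:H1→d1:-→d2:-→d3:-→d4:H1→d5:-→d6:-→d7:-→d8:-→d9:-→d10:-→d11:-→d12:-→d13:-→d14:-→d15:-→d16:-→d17:-→d18:-→d19:-→d20:-→d21:-→d22:-→d23:-→d24:H0 -> H0
  lookup 228.20.113.128: bits 1110010000010100011100011000 walk d0:H1→d1:-→d2:-→d3:-→d4:-→d5:-→d6:-→d7:-→d8:-→d9:-→d10:-→d11:-→d12:-→d13:-→d14:-→d15:-→d16:-→d17:-→d18:-→d19:-→d20:-→d21:-→d22:-→d23:-→d24:-→d25:-→d26:-→d27:-→d28:H3 -> H3
  + 0.0.0.0/0 (H1) depth=0
  lookup 208.239.213.135: bits 110100 walk d0:H1→d1:-→d2:-→d3:-→d4:H1→d5:-→d6:- -> H1
  + 228.20.0.0/16 (H2) depth=16
  + 0.0.0.0/0 (H0) depth=0

== LOOKUPS ==
["H2","H2","H1","H3","H2","H0","H3","H1"]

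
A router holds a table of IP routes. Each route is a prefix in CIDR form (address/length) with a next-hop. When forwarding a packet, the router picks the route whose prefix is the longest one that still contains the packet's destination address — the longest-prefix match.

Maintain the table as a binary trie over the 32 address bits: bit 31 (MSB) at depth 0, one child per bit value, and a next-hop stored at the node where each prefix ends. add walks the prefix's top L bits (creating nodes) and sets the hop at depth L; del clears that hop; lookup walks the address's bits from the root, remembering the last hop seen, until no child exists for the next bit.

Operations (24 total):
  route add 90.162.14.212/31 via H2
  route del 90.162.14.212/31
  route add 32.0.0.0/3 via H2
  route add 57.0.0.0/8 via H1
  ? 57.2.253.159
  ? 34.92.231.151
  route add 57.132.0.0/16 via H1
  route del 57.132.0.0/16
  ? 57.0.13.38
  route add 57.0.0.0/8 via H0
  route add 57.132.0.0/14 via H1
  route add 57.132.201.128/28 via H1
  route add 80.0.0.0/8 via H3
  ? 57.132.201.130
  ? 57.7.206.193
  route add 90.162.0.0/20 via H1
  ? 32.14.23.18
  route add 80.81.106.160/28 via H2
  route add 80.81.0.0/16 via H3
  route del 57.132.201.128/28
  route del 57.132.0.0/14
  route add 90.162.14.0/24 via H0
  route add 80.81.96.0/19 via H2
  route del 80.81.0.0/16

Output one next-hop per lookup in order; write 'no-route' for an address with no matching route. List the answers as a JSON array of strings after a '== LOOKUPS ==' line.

Trace:
  add 90.162.14.212/31 -> H2 at depth 31
  del 90.162.14.212/31 (clear depth 31)
  add 32.0.0.0/3 -> H2 at depth 3
  add 57.0.0.0/8 -> H1 at depth 8
  ? 57.2.253.159  path d0:-→d1:-→d2:-→d3:H2→d4:-→d5:-→d6:-→d7:-→d8:H1  best=H1
  ? 34.92.231.151  path d0:-→d1:-→d2:-→d3:H2  best=H2
  add 57.132.0.0/16 -> H1 at depth 16
  del 57.132.0.0/16 (clear depth 16)
  ? 57.0.13.38  path d0:-→d1:-→d2:-→d3:H2→d4:-→d5:-→d6:-→d7:-→d8:H1  best=H1
  add 57.0.0.0/8 -> H0 at depth 8
  add 57.132.0.0/14 -> H1 at depth 14
  add 57.132.201.128/28 -> H1 at depth 28
  add 80.0.0.0/8 -> H3 at depth 8
  ? 57.132.201.130  path d0:-→d1:-→d2:-→d3:H2→d4:-→d5:-→d6:-→d7:-→d8:H0→d9:-→d10:-→d11:-→d12:-→d13:-→d14:H1→d15:-→d16:-→d17:-→d18:-→d19:-→d20:-→d21:-→d22:-→d23:-→d24:-→d25:-→d26:-→d27:-→d28:H1  best=H1
  ? 57.7.206.193  path d0:-→d1:-→d2:-→d3:H2→d4:-→d5:-→d6:-→d7:-→d8:H0  best=H0
  add 90.162.0.0/20 -> H1 at depth 20
  ? 32.14.23.18  path d0:-→d1:-→d2:-→d3:H2  best=H2
  add 80.81.106.160/28 -> H2 at depth 28
  add 80.81.0.0/16 -> H3 at depth 16
  del 57.132.201.128/28 (clear depth 28)
  del 57.132.0.0/14 (clear depth 14)
  add 90.162.14.0/24 -> H0 at depth 24
  add 80.81.96.0/19 -> H2 at depth 19
  del 80.81.0.0/16 (clear depth 16)

== LOOKUPS ==
["H1","H2","H1","H1","H0","H2"]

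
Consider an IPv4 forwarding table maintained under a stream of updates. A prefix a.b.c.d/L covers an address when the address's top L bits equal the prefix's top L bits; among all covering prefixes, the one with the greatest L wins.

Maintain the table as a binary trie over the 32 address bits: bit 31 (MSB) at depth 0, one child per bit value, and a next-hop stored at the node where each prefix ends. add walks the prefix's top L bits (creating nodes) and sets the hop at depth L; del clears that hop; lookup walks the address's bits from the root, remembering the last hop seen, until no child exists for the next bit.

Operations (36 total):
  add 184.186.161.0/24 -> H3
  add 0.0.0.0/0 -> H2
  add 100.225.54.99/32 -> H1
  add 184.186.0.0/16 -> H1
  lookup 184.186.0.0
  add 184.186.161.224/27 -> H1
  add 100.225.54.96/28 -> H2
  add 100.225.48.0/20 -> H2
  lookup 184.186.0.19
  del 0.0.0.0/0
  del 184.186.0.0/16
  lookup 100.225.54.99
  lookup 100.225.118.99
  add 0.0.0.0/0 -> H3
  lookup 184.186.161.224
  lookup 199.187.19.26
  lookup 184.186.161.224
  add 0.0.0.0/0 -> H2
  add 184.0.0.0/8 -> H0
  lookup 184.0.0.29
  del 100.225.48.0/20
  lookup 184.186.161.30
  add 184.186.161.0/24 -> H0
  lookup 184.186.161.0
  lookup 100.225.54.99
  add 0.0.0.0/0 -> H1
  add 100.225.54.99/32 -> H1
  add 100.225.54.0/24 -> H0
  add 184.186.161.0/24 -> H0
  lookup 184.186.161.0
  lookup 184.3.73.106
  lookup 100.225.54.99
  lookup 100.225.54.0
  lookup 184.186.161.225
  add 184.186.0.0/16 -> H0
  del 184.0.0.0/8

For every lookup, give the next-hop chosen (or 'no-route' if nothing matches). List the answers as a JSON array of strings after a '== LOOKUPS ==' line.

Process each operation:
  + 184.186.161.0/24 (H3) depth=24
  + 0.0.0.0/0 (H2) depth=0
  + 100.225.54.99/32 (H1) depth=32
  + 184.186.0.0/16 (H1) depth=16
  ? 184.186.0.0  path d0:H2→d1:-→d2:-→d3:-→d4:-→d5:-→d6:-→d7:-→d8:-→d9:-→d10:-→d11:-→d12:-→d13:-→d14:-→d15:-→d16:H1  best=H1
  + 184.186.161.224/27 (H1) depth=27
  + 100.225.54.96/28 (H2) depth=28
  + 100.225.48.0/20 (H2) depth=20
  ? 184.186.0.19  path d0:H2→d1:-→d2:-→d3:-→d4:-→d5:-→d6:-→d7:-→d8:-→d9:-→d10:-→d11:-→d12:-→d13:-→d14:-→d15:-→d16:H1  best=H1
  - 0.0.0.0/0 clear@0
  - 184.186.0.0/16 clear@16
  ? 100.225.54.99  path d0:-→d1:-→d2:-→d3:-→d4:-→d5:-→d6:-→d7:-→d8:-→d9:-→d10:-→d11:-→d12:-→d13:-→d14:-→d15:-→d16:-→d17:-→d18:-→d19:-→d20:H2→d21:-→d22:-→d23:-→d24:-→d25:-→d26:-→d27:-→d28:H2→d29:-→d30:-→d31:-→d32:H1  best=H1
  ? 100.225.118.99  path d0:-→d1:-→d2:-→d3:-→d4:-→d5:-→d6:-→d7:-→d8:-→d9:-→d10:-→d11:-→d12:-→d13:-→d14:-→d15:-→d16:-→d17:-  best=no-route
  + 0.0.0.0/0 (H3) depth=0
  ? 184.186.161.224  path d0:H3→d1:-→d2:-→d3:-→d4:-→d5:-→d6:-→d7:-→d8:-→d9:-→d10:-→d11:-→d12:-→d13:-→d14:-→d15:-→d16:-→d17:-→d18:-→d19:-→d20:-→d21:-→d22:-→d23:-→d24:H3→d25:-→d26:-→d27:H1  best=H1
  ? 199.187.19.26  path d0:H3→d1:-  best=H3
  ? 184.186.161.224  path d0:H3→d1:-→d2:-→d3:-→d4:-→d5:-→d6:-→d7:-→d8:-→d9:-→d10:-→d11:-→d12:-→d13:-→d14:-→d15:-→d16:-→d17:-→d18:-→d19:-→d20:-→d21:-→d22:-→d23:-→d24:H3→d25:-→d26:-→d27:H1  best=H1
  + 0.0.0.0/0 (H2) depth=0
  + 184.0.0.0/8 (H0) depth=8
  ? 184.0.0.29  path d0:H2→d1:-→d2:-→d3:-→d4:-→d5:-→d6:-→d7:-→d8:H0  best=H0
  - 100.225.48.0/20 clear@20
  ? 184.186.161.30  path d0:H2→d1:-→d2:-→d3:-→d4:-→d5:-→d6:-→d7:-→d8:H0→d9:-→d10:-→d11:-→d12:-→d13:-→d14:-→d15:-→d16:-→d17:-→d18:-→d19:-→d20:-→d21:-→d22:-→d23:-→d24:H3  best=H3
  + 184.186.161.0/24 (H0) depth=24
  ? 184.186.161.0  path d0:H2→d1:-→d2:-→d3:-→d4:-→d5:-→d6:-→d7:-→d8:H0→d9:-→d10:-→d11:-→d12:-→d13:-→d14:-→d15:-→d16:-→d17:-→d18:-→d19:-→d20:-→d21:-→d22:-→d23:-→d24:H0  best=H0
  ? 100.225.54.99  path d0:H2→d1:-→d2:-→d3:-→d4:-→d5:-→d6:-→d7:-→d8:-→d9:-→d10:-→d11:-→d12:-→d13:-→d14:-→d15:-→d16:-→d17:-→d18:-→d19:-→d20:-→d21:-→d22:-→d23:-→d24:-→d25:-→d26:-→d27:-→d28:H2→d29:-→d30:-→d31:-→d32:H1  best=H1
  + 0.0.0.0/0 (H1) depth=0
  + 100.225.54.99/32 (H1) depth=32
  + 100.225.54.0/24 (H0) depth=24
  + 184.186.161.0/24 (H0) depth=24
  ? 184.186.161.0  path d0:H1→d1:-→d2:-→d3:-→d4:-→d5:-→d6:-→d7:-→d8:H0→d9:-→d10:-→d11:-→d12:-→d13:-→d14:-→d15:-→d16:-→d17:-→d18:-→d19:-→d20:-→d21:-→d22:-→d23:-→d24:H0  best=H0
  ? 184.3.73.106  path d0:H1→d1:-→d2:-→d3:-→d4:-→d5:-→d6:-→d7:-→d8:H0  best=H0
  ? 100.225.54.99  path d0:H1→d1:-→d2:-→d3:-→d4:-→d5:-→d6:-→d7:-→d8:-→d9:-→d10:-→d11:-→d12:-→d13:-→d14:-→d15:-→d16:-→d17:-→d18:-→d19:-→d20:-→d21:-→d22:-→d23:-→d24:H0→d25:-→d26:-→d27:-→d28:H2→d29:-→d30:-→d31:-→d32:H1  best=H1
  ? 100.225.54.0  path d0:H1→d1:-→d2:-→d3:-→d4:-→d5:-→d6:-→d7:-→d8:-→d9:-→d10:-→d11:-→d12:-→d13:-→d14:-→d15:-→d16:-→d17:-→d18:-→d19:-→d20:-→d21:-→d22:-→d23:-→d24:H0→d25:-  best=H0
  ? 184.186.161.225  path d0:H1→d1:-→d2:-→d3:-→d4:-→d5:-→d6:-→d7:-→d8:H0→d9:-→d10:-→d11:-→d12:-→d13:-→d14:-→d15:-→d16:-→d17:-→d18:-→d19:-→d20:-→d21:-→d22:-→d23:-→d24:H0→d25:-→d26:-→d27:H1  best=H1
  + 184.186.0.0/16 (H0) depth=16
  - 184.0.0.0/8 clear@8

== LOOKUPS ==
["H1","H1","H1","no-route","H1","H3","H1","H0","H3","H0","H1","H0","H0","H1","H0","H1"]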